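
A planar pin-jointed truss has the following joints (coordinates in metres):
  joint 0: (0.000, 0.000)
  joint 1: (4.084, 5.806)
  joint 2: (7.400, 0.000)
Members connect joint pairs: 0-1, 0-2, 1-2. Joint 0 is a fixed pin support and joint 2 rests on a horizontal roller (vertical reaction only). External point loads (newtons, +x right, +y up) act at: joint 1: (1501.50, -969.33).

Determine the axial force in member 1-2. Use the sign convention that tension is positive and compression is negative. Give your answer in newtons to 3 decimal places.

-1972.738

N=3 nodes, M=3 members, R=3 reactions → 2N=6, M+R=6
member 0 (0-1): L=7.0985, (cx,cy)=(0.5753,0.8179)
member 1 (0-2): L=7.4000, (cx,cy)=(1.0000,0.0000)
member 2 (1-2): L=6.6862, (cx,cy)=(0.4959,-0.8684)
solve A·x = −loads:
  F[0-1] = +909.2634 N (tension)
  F[0-2] = +978.3709 N (tension)
  F[1-2] = -1972.7381 N (compression)
  Rx@0 = -1501.5000 N
  Ry@0 = -743.7042 N
  Ry@2 = +1713.0342 N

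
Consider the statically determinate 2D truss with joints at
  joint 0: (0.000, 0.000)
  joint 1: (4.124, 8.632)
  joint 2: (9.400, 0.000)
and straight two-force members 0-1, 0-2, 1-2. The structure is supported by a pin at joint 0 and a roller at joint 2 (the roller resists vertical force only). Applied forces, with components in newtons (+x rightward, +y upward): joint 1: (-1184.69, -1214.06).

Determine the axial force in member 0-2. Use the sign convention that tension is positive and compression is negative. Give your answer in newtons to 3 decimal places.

N=3 nodes, M=3 members, R=3 reactions → 2N=6, M+R=6
member 0 (0-1): L=9.5665, (cx,cy)=(0.4311,0.9023)
member 1 (0-2): L=9.4000, (cx,cy)=(1.0000,0.0000)
member 2 (1-2): L=10.1167, (cx,cy)=(0.5215,-0.8532)
solve A·x = −loads:
  F[0-1] = -1960.8779 N (compression)
  F[0-2] = -339.3838 N (compression)
  F[1-2] = +650.7665 N (tension)
  Rx@0 = +1184.6900 N
  Ry@0 = +1769.3218 N
  Ry@2 = -555.2618 N

-339.384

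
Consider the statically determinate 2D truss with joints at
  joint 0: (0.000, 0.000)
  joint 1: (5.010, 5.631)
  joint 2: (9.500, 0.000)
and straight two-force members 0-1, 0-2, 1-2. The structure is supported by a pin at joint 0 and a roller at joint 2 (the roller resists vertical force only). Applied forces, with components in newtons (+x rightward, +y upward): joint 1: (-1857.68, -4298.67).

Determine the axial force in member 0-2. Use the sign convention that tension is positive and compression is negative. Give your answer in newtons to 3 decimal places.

N=3 nodes, M=3 members, R=3 reactions → 2N=6, M+R=6
member 0 (0-1): L=7.5371, (cx,cy)=(0.6647,0.7471)
member 1 (0-2): L=9.5000, (cx,cy)=(1.0000,0.0000)
member 2 (1-2): L=7.2020, (cx,cy)=(0.6234,-0.7819)
solve A·x = −loads:
  F[0-1] = -4193.2740 N (compression)
  F[0-2] = +929.6297 N (tension)
  F[1-2] = -1491.1265 N (compression)
  Rx@0 = +1857.6800 N
  Ry@0 = +3132.8026 N
  Ry@2 = +1165.8674 N

929.630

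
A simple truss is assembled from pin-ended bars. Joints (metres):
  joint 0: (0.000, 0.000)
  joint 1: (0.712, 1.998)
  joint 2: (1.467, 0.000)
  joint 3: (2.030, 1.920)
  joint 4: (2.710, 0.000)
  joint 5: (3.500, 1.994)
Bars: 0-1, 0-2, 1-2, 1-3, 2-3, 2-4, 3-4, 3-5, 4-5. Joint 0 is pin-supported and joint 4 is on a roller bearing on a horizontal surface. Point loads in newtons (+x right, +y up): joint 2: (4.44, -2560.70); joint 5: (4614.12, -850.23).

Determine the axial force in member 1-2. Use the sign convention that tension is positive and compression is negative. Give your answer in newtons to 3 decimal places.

-2756.006

N=6 nodes, M=9 members, R=3 reactions → 2N=12, M+R=12
member 0 (0-1): L=2.1211, (cx,cy)=(0.3357,0.9420)
member 1 (0-2): L=1.4670, (cx,cy)=(1.0000,0.0000)
member 2 (1-2): L=2.1359, (cx,cy)=(0.3535,-0.9354)
member 3 (1-3): L=1.3203, (cx,cy)=(0.9983,-0.0591)
member 4 (2-3): L=2.0008, (cx,cy)=(0.2814,0.9596)
member 5 (2-4): L=1.2430, (cx,cy)=(1.0000,0.0000)
member 6 (3-4): L=2.0369, (cx,cy)=(0.3338,-0.9426)
member 7 (3-5): L=1.4719, (cx,cy)=(0.9987,0.0503)
member 8 (4-5): L=2.1448, (cx,cy)=(0.3683,0.9297)
solve A·x = −loads:
  F[0-1] = +2620.4178 N (tension)
  F[0-2] = +3738.9401 N (tension)
  F[1-2] = -2756.0063 N (compression)
  F[1-3] = +1857.0634 N (tension)
  F[2-3] = +5355.1513 N (tension)
  F[2-4] = +1253.4594 N (tension)
  F[3-4] = -5065.3821 N (compression)
  F[3-5] = +5058.1207 N (tension)
  F[4-5] = -1188.0630 N (compression)
  Rx@0 = -4618.5600 N
  Ry@0 = -2468.3715 N
  Ry@4 = +5879.3015 N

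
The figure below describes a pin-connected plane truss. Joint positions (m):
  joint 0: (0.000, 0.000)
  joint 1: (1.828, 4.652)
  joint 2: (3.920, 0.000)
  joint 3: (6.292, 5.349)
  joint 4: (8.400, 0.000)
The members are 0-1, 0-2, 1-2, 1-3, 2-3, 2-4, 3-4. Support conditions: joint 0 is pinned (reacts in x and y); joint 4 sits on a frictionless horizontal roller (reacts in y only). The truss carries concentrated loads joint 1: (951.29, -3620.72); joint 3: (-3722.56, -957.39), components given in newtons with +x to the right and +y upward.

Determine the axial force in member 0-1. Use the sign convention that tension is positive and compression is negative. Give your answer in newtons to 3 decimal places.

N=5 nodes, M=7 members, R=3 reactions → 2N=10, M+R=10
member 0 (0-1): L=4.9983, (cx,cy)=(0.3657,0.9307)
member 1 (0-2): L=3.9200, (cx,cy)=(1.0000,0.0000)
member 2 (1-2): L=5.1007, (cx,cy)=(0.4101,-0.9120)
member 3 (1-3): L=4.5181, (cx,cy)=(0.9880,0.1543)
member 4 (2-3): L=5.8513, (cx,cy)=(0.4054,0.9141)
member 5 (2-4): L=4.4800, (cx,cy)=(1.0000,0.0000)
member 6 (3-4): L=5.7494, (cx,cy)=(0.3666,-0.9304)
solve A·x = −loads:
  F[0-1] = -5282.6511 N (compression)
  F[0-2] = -839.2637 N (compression)
  F[1-2] = +866.5116 N (tension)
  F[1-3] = -3277.9246 N (compression)
  F[2-3] = -864.4971 N (compression)
  F[2-4] = -133.4283 N (compression)
  F[3-4] = +363.9143 N (tension)
  Rx@0 = +2771.2700 N
  Ry@0 = +4916.6812 N
  Ry@4 = -338.5712 N

-5282.651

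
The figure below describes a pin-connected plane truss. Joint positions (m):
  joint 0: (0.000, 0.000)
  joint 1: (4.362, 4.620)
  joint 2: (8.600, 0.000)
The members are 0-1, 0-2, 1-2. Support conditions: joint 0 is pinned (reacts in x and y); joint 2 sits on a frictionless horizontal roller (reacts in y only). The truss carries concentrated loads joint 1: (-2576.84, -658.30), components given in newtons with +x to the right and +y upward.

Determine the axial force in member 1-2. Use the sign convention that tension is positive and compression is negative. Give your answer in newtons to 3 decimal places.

N=3 nodes, M=3 members, R=3 reactions → 2N=6, M+R=6
member 0 (0-1): L=6.3539, (cx,cy)=(0.6865,0.7271)
member 1 (0-2): L=8.6000, (cx,cy)=(1.0000,0.0000)
member 2 (1-2): L=6.2694, (cx,cy)=(0.6760,-0.7369)
solve A·x = −loads:
  F[0-1] = -2349.9718 N (compression)
  F[0-2] = -963.5547 N (compression)
  F[1-2] = +1425.4093 N (tension)
  Rx@0 = +2576.8400 N
  Ry@0 = +1708.7065 N
  Ry@2 = -1050.4065 N

1425.409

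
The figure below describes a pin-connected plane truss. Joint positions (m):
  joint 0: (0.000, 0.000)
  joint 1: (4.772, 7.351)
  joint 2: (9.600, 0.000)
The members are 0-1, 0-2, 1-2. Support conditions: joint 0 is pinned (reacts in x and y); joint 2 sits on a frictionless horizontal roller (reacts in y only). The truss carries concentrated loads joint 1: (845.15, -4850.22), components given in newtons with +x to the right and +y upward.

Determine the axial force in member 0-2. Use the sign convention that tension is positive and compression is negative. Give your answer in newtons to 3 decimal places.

N=3 nodes, M=3 members, R=3 reactions → 2N=6, M+R=6
member 0 (0-1): L=8.7641, (cx,cy)=(0.5445,0.8388)
member 1 (0-2): L=9.6000, (cx,cy)=(1.0000,0.0000)
member 2 (1-2): L=8.7947, (cx,cy)=(0.5490,-0.8358)
solve A·x = −loads:
  F[0-1] = -2136.5965 N (compression)
  F[0-2] = +2008.5160 N (tension)
  F[1-2] = -3658.7199 N (compression)
  Rx@0 = -845.1500 N
  Ry@0 = +1792.1005 N
  Ry@2 = +3058.1195 N

2008.516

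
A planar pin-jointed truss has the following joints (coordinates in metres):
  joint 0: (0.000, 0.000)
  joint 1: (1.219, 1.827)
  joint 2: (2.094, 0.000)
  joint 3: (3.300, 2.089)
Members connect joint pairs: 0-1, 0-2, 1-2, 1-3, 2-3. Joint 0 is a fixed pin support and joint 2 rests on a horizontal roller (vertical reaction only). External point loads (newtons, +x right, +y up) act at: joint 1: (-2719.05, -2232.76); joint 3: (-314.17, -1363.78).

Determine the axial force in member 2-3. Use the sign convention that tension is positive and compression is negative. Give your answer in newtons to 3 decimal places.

-1648.906

N=4 nodes, M=5 members, R=3 reactions → 2N=8, M+R=8
member 0 (0-1): L=2.1963, (cx,cy)=(0.5550,0.8318)
member 1 (0-2): L=2.0940, (cx,cy)=(1.0000,0.0000)
member 2 (1-2): L=2.0257, (cx,cy)=(0.4319,-0.9019)
member 3 (1-3): L=2.0974, (cx,cy)=(0.9922,0.1249)
member 4 (2-3): L=2.4121, (cx,cy)=(0.5000,0.8660)
solve A·x = −loads:
  F[0-1] = -3406.0757 N (compression)
  F[0-2] = -1142.7957 N (compression)
  F[1-2] = +737.0993 N (tension)
  F[1-3] = +514.2677 N (tension)
  F[2-3] = -1648.9061 N (compression)
  Rx@0 = +3033.2200 N
  Ry@0 = +2833.3103 N
  Ry@2 = +763.2297 N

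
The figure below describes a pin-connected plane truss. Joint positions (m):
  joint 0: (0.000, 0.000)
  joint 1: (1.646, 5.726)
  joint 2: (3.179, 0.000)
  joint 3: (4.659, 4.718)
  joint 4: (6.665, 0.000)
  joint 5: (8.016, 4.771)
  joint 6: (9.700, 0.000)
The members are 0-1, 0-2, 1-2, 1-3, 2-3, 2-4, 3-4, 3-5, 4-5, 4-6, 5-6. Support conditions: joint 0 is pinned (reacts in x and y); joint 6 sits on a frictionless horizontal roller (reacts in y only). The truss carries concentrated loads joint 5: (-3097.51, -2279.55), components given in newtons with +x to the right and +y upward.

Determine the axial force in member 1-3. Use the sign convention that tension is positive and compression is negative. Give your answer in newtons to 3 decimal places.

N=7 nodes, M=11 members, R=3 reactions → 2N=14, M+R=14
member 0 (0-1): L=5.9579, (cx,cy)=(0.2763,0.9611)
member 1 (0-2): L=3.1790, (cx,cy)=(1.0000,0.0000)
member 2 (1-2): L=5.9277, (cx,cy)=(0.2586,-0.9660)
member 3 (1-3): L=3.1771, (cx,cy)=(0.9483,-0.3173)
member 4 (2-3): L=4.9447, (cx,cy)=(0.2993,0.9542)
member 5 (2-4): L=3.4860, (cx,cy)=(1.0000,0.0000)
member 6 (3-4): L=5.1267, (cx,cy)=(0.3913,-0.9203)
member 7 (3-5): L=3.3574, (cx,cy)=(0.9999,0.0158)
member 8 (4-5): L=4.9586, (cx,cy)=(0.2725,0.9622)
member 9 (4-6): L=3.0350, (cx,cy)=(1.0000,0.0000)
member 10 (5-6): L=5.0595, (cx,cy)=(0.3328,-0.9430)
solve A·x = −loads:
  F[0-1] = -1997.0012 N (compression)
  F[0-2] = -2545.7934 N (compression)
  F[1-2] = +2392.2134 N (tension)
  F[1-3] = -1234.1464 N (compression)
  F[2-3] = -2421.8583 N (compression)
  F[2-4] = -1202.2346 N (compression)
  F[3-4] = +2039.3510 N (tension)
  F[3-5] = -2693.5705 N (compression)
  F[4-5] = -1950.5489 N (compression)
  F[4-6] = +127.1642 N (tension)
  F[5-6] = -382.0572 N (compression)
  Rx@0 = +3097.5100 N
  Ry@0 = +1919.2765 N
  Ry@6 = +360.2735 N

-1234.146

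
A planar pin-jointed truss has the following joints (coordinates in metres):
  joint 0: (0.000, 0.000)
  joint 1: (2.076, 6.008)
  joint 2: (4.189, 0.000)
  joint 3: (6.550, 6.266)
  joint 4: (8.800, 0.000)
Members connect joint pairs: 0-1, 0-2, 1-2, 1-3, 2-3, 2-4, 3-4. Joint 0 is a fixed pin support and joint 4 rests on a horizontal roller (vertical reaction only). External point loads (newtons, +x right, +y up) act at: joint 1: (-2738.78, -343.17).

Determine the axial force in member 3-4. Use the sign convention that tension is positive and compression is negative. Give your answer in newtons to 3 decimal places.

1900.716

N=5 nodes, M=7 members, R=3 reactions → 2N=10, M+R=10
member 0 (0-1): L=6.3566, (cx,cy)=(0.3266,0.9452)
member 1 (0-2): L=4.1890, (cx,cy)=(1.0000,0.0000)
member 2 (1-2): L=6.3687, (cx,cy)=(0.3318,-0.9434)
member 3 (1-3): L=4.4814, (cx,cy)=(0.9983,0.0576)
member 4 (2-3): L=6.6960, (cx,cy)=(0.3526,0.9358)
member 5 (2-4): L=4.6110, (cx,cy)=(1.0000,0.0000)
member 6 (3-4): L=6.6577, (cx,cy)=(0.3380,-0.9412)
solve A·x = −loads:
  F[0-1] = -2255.7456 N (compression)
  F[0-2] = -2002.0720 N (compression)
  F[1-2] = +1978.5502 N (tension)
  F[1-3] = +1347.8704 N (tension)
  F[2-3] = -1994.5816 N (compression)
  F[2-4] = -642.3534 N (compression)
  F[3-4] = +1900.7156 N (tension)
  Rx@0 = +2738.7800 N
  Ry@0 = +2132.0529 N
  Ry@4 = -1788.8829 N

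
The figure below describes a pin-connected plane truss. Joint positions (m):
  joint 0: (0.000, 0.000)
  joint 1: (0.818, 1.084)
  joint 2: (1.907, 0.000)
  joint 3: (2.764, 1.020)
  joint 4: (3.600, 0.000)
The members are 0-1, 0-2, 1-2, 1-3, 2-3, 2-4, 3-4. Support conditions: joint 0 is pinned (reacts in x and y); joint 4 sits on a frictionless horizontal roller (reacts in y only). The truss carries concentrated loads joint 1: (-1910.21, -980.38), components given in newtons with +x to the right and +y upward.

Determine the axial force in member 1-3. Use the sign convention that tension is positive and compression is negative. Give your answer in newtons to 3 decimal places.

N=5 nodes, M=7 members, R=3 reactions → 2N=10, M+R=10
member 0 (0-1): L=1.3580, (cx,cy)=(0.6024,0.7982)
member 1 (0-2): L=1.9070, (cx,cy)=(1.0000,0.0000)
member 2 (1-2): L=1.5365, (cx,cy)=(0.7087,-0.7055)
member 3 (1-3): L=1.9471, (cx,cy)=(0.9995,-0.0329)
member 4 (2-3): L=1.3322, (cx,cy)=(0.6433,0.7656)
member 5 (2-4): L=1.6930, (cx,cy)=(1.0000,0.0000)
member 6 (3-4): L=1.3188, (cx,cy)=(0.6339,-0.7734)
solve A·x = −loads:
  F[0-1] = -1669.6975 N (compression)
  F[0-2] = -904.4614 N (compression)
  F[1-2] = +473.0138 N (tension)
  F[1-3] = +569.5291 N (tension)
  F[2-3] = -435.8507 N (compression)
  F[2-4] = -288.8473 N (compression)
  F[3-4] = +455.6682 N (tension)
  Rx@0 = +1910.2100 N
  Ry@0 = +1332.8013 N
  Ry@4 = -352.4213 N

569.529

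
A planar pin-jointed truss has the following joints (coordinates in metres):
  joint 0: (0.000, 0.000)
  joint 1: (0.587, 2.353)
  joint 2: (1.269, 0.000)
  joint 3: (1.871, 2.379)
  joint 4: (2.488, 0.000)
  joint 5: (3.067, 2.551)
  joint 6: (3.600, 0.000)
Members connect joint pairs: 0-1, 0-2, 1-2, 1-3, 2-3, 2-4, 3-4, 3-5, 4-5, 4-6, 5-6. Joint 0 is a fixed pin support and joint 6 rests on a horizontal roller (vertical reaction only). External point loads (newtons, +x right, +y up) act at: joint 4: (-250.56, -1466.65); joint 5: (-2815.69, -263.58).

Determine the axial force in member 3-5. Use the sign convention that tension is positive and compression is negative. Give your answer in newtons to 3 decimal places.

-2533.513

N=7 nodes, M=11 members, R=3 reactions → 2N=14, M+R=14
member 0 (0-1): L=2.4251, (cx,cy)=(0.2421,0.9703)
member 1 (0-2): L=1.2690, (cx,cy)=(1.0000,0.0000)
member 2 (1-2): L=2.4498, (cx,cy)=(0.2784,-0.9605)
member 3 (1-3): L=1.2843, (cx,cy)=(0.9998,0.0202)
member 4 (2-3): L=2.4540, (cx,cy)=(0.2453,0.9694)
member 5 (2-4): L=1.2190, (cx,cy)=(1.0000,0.0000)
member 6 (3-4): L=2.4577, (cx,cy)=(0.2510,-0.9680)
member 7 (3-5): L=1.2083, (cx,cy)=(0.9898,0.1423)
member 8 (4-5): L=2.6159, (cx,cy)=(0.2213,0.9752)
member 9 (4-6): L=1.1120, (cx,cy)=(1.0000,0.0000)
member 10 (5-6): L=2.6061, (cx,cy)=(0.2045,-0.9789)
solve A·x = −loads:
  F[0-1] = -2563.5152 N (compression)
  F[0-2] = -2445.7499 N (compression)
  F[1-2] = +2561.5402 N (tension)
  F[1-3] = -1333.8682 N (compression)
  F[2-3] = -2537.8288 N (compression)
  F[2-4] = -1110.0872 N (compression)
  F[3-4] = +2197.0037 N (tension)
  F[3-5] = -2533.5134 N (compression)
  F[4-5] = -676.7809 N (compression)
  F[4-6] = -158.1774 N (compression)
  F[5-6] = +773.4037 N (tension)
  Rx@0 = +3066.2500 N
  Ry@0 = +2487.2856 N
  Ry@6 = -757.0556 N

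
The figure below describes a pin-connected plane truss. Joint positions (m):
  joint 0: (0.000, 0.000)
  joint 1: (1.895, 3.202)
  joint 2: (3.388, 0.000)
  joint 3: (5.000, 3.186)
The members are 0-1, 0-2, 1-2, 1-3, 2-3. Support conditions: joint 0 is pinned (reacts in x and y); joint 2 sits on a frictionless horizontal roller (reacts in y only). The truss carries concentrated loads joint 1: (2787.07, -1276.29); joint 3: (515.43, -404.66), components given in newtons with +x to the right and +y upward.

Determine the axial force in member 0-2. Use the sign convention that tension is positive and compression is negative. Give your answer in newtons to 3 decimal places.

1675.671

N=4 nodes, M=5 members, R=3 reactions → 2N=8, M+R=8
member 0 (0-1): L=3.7207, (cx,cy)=(0.5093,0.8606)
member 1 (0-2): L=3.3880, (cx,cy)=(1.0000,0.0000)
member 2 (1-2): L=3.5330, (cx,cy)=(0.4226,-0.9063)
member 3 (1-3): L=3.1050, (cx,cy)=(1.0000,-0.0052)
member 4 (2-3): L=3.5706, (cx,cy)=(0.4515,0.8923)
solve A·x = −loads:
  F[0-1] = +3194.1909 N (tension)
  F[0-2] = +1675.6708 N (tension)
  F[1-2] = -4445.2936 N (compression)
  F[1-3] = +718.3100 N (tension)
  F[2-3] = -449.3598 N (compression)
  Rx@0 = -3302.5000 N
  Ry@0 = -2748.8693 N
  Ry@2 = +4429.8193 N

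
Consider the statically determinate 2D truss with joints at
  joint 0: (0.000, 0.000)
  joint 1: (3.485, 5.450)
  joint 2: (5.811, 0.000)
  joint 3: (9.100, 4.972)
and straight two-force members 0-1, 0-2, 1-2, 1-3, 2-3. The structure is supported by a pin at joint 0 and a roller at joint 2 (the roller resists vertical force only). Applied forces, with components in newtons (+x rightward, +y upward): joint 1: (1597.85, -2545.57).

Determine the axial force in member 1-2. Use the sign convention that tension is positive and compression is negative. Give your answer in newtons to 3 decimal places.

-3289.229

N=4 nodes, M=5 members, R=3 reactions → 2N=8, M+R=8
member 0 (0-1): L=6.4690, (cx,cy)=(0.5387,0.8425)
member 1 (0-2): L=5.8110, (cx,cy)=(1.0000,0.0000)
member 2 (1-2): L=5.9256, (cx,cy)=(0.3925,-0.9197)
member 3 (1-3): L=5.6353, (cx,cy)=(0.9964,-0.0848)
member 4 (2-3): L=5.9614, (cx,cy)=(0.5517,0.8340)
solve A·x = −loads:
  F[0-1] = +569.3380 N (tension)
  F[0-2] = +1291.1336 N (tension)
  F[1-2] = -3289.2285 N (compression)
  F[1-3] = -0.0000 N (compression)
  F[2-3] = +0.0000 N (tension)
  Rx@0 = -1597.8500 N
  Ry@0 = -479.6570 N
  Ry@2 = +3025.2270 N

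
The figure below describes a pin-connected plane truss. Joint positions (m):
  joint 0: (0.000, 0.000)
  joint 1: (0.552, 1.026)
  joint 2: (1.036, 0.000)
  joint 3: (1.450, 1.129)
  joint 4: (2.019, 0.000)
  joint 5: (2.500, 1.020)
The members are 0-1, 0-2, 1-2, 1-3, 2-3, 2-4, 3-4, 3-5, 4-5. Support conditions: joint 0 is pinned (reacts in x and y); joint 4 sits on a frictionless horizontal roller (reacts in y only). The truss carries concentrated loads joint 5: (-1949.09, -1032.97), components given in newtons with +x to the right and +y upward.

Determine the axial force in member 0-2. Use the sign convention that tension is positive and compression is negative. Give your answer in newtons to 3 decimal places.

N=6 nodes, M=9 members, R=3 reactions → 2N=12, M+R=12
member 0 (0-1): L=1.1651, (cx,cy)=(0.4738,0.8806)
member 1 (0-2): L=1.0360, (cx,cy)=(1.0000,0.0000)
member 2 (1-2): L=1.1344, (cx,cy)=(0.4266,-0.9044)
member 3 (1-3): L=0.9039, (cx,cy)=(0.9935,0.1140)
member 4 (2-3): L=1.2025, (cx,cy)=(0.3443,0.9389)
member 5 (2-4): L=0.9830, (cx,cy)=(1.0000,0.0000)
member 6 (3-4): L=1.2643, (cx,cy)=(0.4501,-0.8930)
member 7 (3-5): L=1.0556, (cx,cy)=(0.9947,-0.1033)
member 8 (4-5): L=1.1277, (cx,cy)=(0.4265,0.9045)
solve A·x = −loads:
  F[0-1] = -838.7003 N (compression)
  F[0-2] = -1551.7199 N (compression)
  F[1-2] = +726.9193 N (tension)
  F[1-3] = -712.1459 N (compression)
  F[2-3] = -700.2474 N (compression)
  F[2-4] = -1000.5023 N (compression)
  F[3-4] = +989.1099 N (tension)
  F[3-5] = -1401.2350 N (compression)
  F[4-5] = -1302.0279 N (compression)
  Rx@0 = +1949.0900 N
  Ry@0 = +738.5900 N
  Ry@4 = +294.3800 N

-1551.720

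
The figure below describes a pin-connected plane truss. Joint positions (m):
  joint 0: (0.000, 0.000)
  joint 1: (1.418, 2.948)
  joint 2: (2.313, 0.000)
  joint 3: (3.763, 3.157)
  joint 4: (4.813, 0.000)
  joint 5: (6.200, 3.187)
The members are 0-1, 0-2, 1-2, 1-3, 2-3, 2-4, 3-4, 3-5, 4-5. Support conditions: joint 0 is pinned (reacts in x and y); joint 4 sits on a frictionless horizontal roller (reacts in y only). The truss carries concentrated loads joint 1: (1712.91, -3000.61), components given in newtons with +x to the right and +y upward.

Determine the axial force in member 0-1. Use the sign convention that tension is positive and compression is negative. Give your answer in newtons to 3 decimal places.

-1184.464

N=6 nodes, M=9 members, R=3 reactions → 2N=12, M+R=12
member 0 (0-1): L=3.2713, (cx,cy)=(0.4335,0.9012)
member 1 (0-2): L=2.3130, (cx,cy)=(1.0000,0.0000)
member 2 (1-2): L=3.0809, (cx,cy)=(0.2905,-0.9569)
member 3 (1-3): L=2.3543, (cx,cy)=(0.9961,0.0888)
member 4 (2-3): L=3.4741, (cx,cy)=(0.4174,0.9087)
member 5 (2-4): L=2.5000, (cx,cy)=(1.0000,0.0000)
member 6 (3-4): L=3.3270, (cx,cy)=(0.3156,-0.9489)
member 7 (3-5): L=2.4372, (cx,cy)=(0.9999,0.0123)
member 8 (4-5): L=3.4757, (cx,cy)=(0.3991,0.9169)
solve A·x = −loads:
  F[0-1] = -1184.4642 N (compression)
  F[0-2] = +2226.3354 N (tension)
  F[1-2] = -2169.0126 N (compression)
  F[1-3] = -1602.5583 N (compression)
  F[2-3] = +2283.9186 N (tension)
  F[2-4] = +642.9734 N (tension)
  F[3-4] = -2037.3274 N (compression)
  F[3-5] = -0.0000 N (compression)
  F[4-5] = -0.0000 N (compression)
  Rx@0 = -1712.9100 N
  Ry@0 = +1067.4033 N
  Ry@4 = +1933.2067 N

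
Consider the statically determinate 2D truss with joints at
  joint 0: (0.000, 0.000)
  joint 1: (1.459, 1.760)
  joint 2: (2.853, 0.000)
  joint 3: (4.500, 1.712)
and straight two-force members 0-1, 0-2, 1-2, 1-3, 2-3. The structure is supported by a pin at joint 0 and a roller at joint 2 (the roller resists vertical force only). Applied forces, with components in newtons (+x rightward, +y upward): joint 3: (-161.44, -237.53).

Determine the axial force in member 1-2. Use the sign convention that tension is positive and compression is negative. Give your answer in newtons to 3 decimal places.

-52.673

N=4 nodes, M=5 members, R=3 reactions → 2N=8, M+R=8
member 0 (0-1): L=2.2861, (cx,cy)=(0.6382,0.7699)
member 1 (0-2): L=2.8530, (cx,cy)=(1.0000,0.0000)
member 2 (1-2): L=2.2452, (cx,cy)=(0.6209,-0.7839)
member 3 (1-3): L=3.0414, (cx,cy)=(0.9999,-0.0158)
member 4 (2-3): L=2.3756, (cx,cy)=(0.6933,0.7207)
solve A·x = −loads:
  F[0-1] = +52.2787 N (tension)
  F[0-2] = -194.8044 N (compression)
  F[1-2] = -52.6731 N (compression)
  F[1-3] = +66.0766 N (tension)
  F[2-3] = -328.1558 N (compression)
  Rx@0 = +161.4400 N
  Ry@0 = -40.2477 N
  Ry@2 = +277.7777 N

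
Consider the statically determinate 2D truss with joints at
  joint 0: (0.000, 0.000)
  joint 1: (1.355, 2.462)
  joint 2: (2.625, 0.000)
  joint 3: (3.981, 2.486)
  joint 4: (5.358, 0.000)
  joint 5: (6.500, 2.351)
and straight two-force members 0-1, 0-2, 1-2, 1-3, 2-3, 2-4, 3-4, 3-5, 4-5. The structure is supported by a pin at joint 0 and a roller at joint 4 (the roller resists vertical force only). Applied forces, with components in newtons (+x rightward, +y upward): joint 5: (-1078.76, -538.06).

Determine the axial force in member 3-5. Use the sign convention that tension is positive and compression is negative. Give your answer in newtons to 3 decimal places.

-797.801

N=6 nodes, M=9 members, R=3 reactions → 2N=12, M+R=12
member 0 (0-1): L=2.8102, (cx,cy)=(0.4822,0.8761)
member 1 (0-2): L=2.6250, (cx,cy)=(1.0000,0.0000)
member 2 (1-2): L=2.7703, (cx,cy)=(0.4584,-0.8887)
member 3 (1-3): L=2.6261, (cx,cy)=(1.0000,0.0091)
member 4 (2-3): L=2.8318, (cx,cy)=(0.4789,0.8779)
member 5 (2-4): L=2.7330, (cx,cy)=(1.0000,0.0000)
member 6 (3-4): L=2.8419, (cx,cy)=(0.4845,-0.8748)
member 7 (3-5): L=2.5226, (cx,cy)=(0.9986,-0.0535)
member 8 (4-5): L=2.6137, (cx,cy)=(0.4369,0.8995)
solve A·x = −loads:
  F[0-1] = -409.3915 N (compression)
  F[0-2] = -881.3659 N (compression)
  F[1-2] = +399.6528 N (tension)
  F[1-3] = -380.6271 N (compression)
  F[2-3] = -404.5828 N (compression)
  F[2-4] = -504.4135 N (compression)
  F[3-4] = +458.8117 N (tension)
  F[3-5] = -797.8011 N (compression)
  F[4-5] = -645.6455 N (compression)
  Rx@0 = +1078.7600 N
  Ry@0 = +358.6600 N
  Ry@4 = +179.4000 N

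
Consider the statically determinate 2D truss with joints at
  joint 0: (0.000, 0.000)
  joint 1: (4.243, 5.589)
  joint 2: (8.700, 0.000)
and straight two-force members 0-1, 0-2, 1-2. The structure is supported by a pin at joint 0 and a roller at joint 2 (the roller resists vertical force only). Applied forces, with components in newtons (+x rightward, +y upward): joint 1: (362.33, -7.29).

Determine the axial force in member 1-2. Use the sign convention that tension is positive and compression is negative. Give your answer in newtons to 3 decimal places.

N=3 nodes, M=3 members, R=3 reactions → 2N=6, M+R=6
member 0 (0-1): L=7.0171, (cx,cy)=(0.6047,0.7965)
member 1 (0-2): L=8.7000, (cx,cy)=(1.0000,0.0000)
member 2 (1-2): L=7.1486, (cx,cy)=(0.6235,-0.7818)
solve A·x = −loads:
  F[0-1] = +287.5539 N (tension)
  F[0-2] = +188.4565 N (tension)
  F[1-2] = -302.2640 N (compression)
  Rx@0 = -362.3300 N
  Ry@0 = -229.0311 N
  Ry@2 = +236.3211 N

-302.264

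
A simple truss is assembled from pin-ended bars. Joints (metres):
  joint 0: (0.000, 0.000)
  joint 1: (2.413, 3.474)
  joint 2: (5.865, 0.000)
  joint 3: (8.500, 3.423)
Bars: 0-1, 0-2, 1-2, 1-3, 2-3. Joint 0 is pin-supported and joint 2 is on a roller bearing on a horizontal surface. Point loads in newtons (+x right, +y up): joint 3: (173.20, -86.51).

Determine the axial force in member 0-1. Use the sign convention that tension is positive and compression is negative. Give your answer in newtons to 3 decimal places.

170.400

N=4 nodes, M=5 members, R=3 reactions → 2N=8, M+R=8
member 0 (0-1): L=4.2298, (cx,cy)=(0.5705,0.8213)
member 1 (0-2): L=5.8650, (cx,cy)=(1.0000,0.0000)
member 2 (1-2): L=4.8974, (cx,cy)=(0.7049,-0.7093)
member 3 (1-3): L=6.0872, (cx,cy)=(1.0000,-0.0084)
member 4 (2-3): L=4.3197, (cx,cy)=(0.6100,0.7924)
solve A·x = −loads:
  F[0-1] = +170.3998 N (tension)
  F[0-2] = +75.9911 N (tension)
  F[1-2] = -200.1103 N (compression)
  F[1-3] = +238.2664 N (tension)
  F[2-3] = -106.6542 N (compression)
  Rx@0 = -173.2000 N
  Ry@0 = -139.9518 N
  Ry@2 = +226.4618 N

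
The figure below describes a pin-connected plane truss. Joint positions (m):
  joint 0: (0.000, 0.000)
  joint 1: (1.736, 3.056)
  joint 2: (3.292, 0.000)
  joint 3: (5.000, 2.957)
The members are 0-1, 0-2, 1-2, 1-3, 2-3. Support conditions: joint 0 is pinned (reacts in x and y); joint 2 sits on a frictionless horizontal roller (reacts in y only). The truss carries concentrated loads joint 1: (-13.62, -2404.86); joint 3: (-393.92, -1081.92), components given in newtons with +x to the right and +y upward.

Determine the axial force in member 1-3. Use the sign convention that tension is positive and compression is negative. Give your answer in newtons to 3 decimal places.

227.137

N=4 nodes, M=5 members, R=3 reactions → 2N=8, M+R=8
member 0 (0-1): L=3.5147, (cx,cy)=(0.4939,0.8695)
member 1 (0-2): L=3.2920, (cx,cy)=(1.0000,0.0000)
member 2 (1-2): L=3.4293, (cx,cy)=(0.4537,-0.8911)
member 3 (1-3): L=3.2655, (cx,cy)=(0.9995,-0.0303)
member 4 (2-3): L=3.4148, (cx,cy)=(0.5002,0.8659)
solve A·x = −loads:
  F[0-1] = -1083.1784 N (compression)
  F[0-2] = +127.4756 N (tension)
  F[1-2] = -1649.4891 N (compression)
  F[1-3] = +227.1374 N (tension)
  F[2-3] = -1241.4832 N (compression)
  Rx@0 = +407.5400 N
  Ry@0 = +941.8247 N
  Ry@2 = +2544.9553 N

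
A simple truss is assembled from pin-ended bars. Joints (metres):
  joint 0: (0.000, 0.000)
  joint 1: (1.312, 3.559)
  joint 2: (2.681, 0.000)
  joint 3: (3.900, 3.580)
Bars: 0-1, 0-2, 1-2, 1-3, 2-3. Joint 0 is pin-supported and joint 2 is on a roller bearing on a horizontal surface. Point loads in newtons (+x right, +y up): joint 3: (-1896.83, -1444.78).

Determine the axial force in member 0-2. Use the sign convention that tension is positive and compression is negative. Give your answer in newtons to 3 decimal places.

-1205.269

N=4 nodes, M=5 members, R=3 reactions → 2N=8, M+R=8
member 0 (0-1): L=3.7931, (cx,cy)=(0.3459,0.9383)
member 1 (0-2): L=2.6810, (cx,cy)=(1.0000,0.0000)
member 2 (1-2): L=3.8132, (cx,cy)=(0.3590,-0.9333)
member 3 (1-3): L=2.5881, (cx,cy)=(1.0000,0.0081)
member 4 (2-3): L=3.7818, (cx,cy)=(0.3223,0.9466)
solve A·x = −loads:
  F[0-1] = -1999.3762 N (compression)
  F[0-2] = -1205.2685 N (compression)
  F[1-2] = +1997.7183 N (tension)
  F[1-3] = -1408.8171 N (compression)
  F[2-3] = -1514.1632 N (compression)
  Rx@0 = +1896.8300 N
  Ry@0 = +1875.9659 N
  Ry@2 = -431.1859 N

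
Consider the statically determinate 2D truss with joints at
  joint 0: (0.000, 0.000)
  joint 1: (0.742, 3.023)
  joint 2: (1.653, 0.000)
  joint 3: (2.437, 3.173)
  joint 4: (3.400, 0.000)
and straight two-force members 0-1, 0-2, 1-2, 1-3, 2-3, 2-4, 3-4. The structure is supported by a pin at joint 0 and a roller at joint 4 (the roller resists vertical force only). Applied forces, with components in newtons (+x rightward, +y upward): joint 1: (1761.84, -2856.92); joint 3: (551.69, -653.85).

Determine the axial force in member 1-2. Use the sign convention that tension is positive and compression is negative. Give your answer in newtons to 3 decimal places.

-2729.259

N=5 nodes, M=7 members, R=3 reactions → 2N=10, M+R=10
member 0 (0-1): L=3.1127, (cx,cy)=(0.2384,0.9712)
member 1 (0-2): L=1.6530, (cx,cy)=(1.0000,0.0000)
member 2 (1-2): L=3.1573, (cx,cy)=(0.2885,-0.9575)
member 3 (1-3): L=1.7016, (cx,cy)=(0.9961,0.0882)
member 4 (2-3): L=3.2684, (cx,cy)=(0.2399,0.9708)
member 5 (2-4): L=1.7470, (cx,cy)=(1.0000,0.0000)
member 6 (3-4): L=3.3159, (cx,cy)=(0.2904,-0.9569)
solve A·x = −loads:
  F[0-1] = -347.3048 N (compression)
  F[0-2] = +2396.3191 N (tension)
  F[1-2] = -2729.2589 N (compression)
  F[1-3] = -1061.2628 N (compression)
  F[2-3] = +2691.7652 N (tension)
  F[2-4] = +963.1448 N (tension)
  F[3-4] = -3316.4143 N (compression)
  Rx@0 = -2313.5300 N
  Ry@0 = +337.2930 N
  Ry@4 = +3173.4770 N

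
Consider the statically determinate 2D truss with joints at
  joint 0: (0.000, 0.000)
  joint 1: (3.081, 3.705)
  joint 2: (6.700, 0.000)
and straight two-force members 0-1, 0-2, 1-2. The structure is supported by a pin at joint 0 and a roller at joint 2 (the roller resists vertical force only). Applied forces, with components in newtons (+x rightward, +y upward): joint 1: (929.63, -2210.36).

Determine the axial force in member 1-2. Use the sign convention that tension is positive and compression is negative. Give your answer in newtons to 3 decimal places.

-2139.491

N=3 nodes, M=3 members, R=3 reactions → 2N=6, M+R=6
member 0 (0-1): L=4.8187, (cx,cy)=(0.6394,0.7689)
member 1 (0-2): L=6.7000, (cx,cy)=(1.0000,0.0000)
member 2 (1-2): L=5.1792, (cx,cy)=(0.6988,-0.7154)
solve A·x = −loads:
  F[0-1] = -884.2069 N (compression)
  F[0-2] = +1494.9813 N (tension)
  F[1-2] = -2139.4909 N (compression)
  Rx@0 = -929.6300 N
  Ry@0 = +679.8528 N
  Ry@2 = +1530.5072 N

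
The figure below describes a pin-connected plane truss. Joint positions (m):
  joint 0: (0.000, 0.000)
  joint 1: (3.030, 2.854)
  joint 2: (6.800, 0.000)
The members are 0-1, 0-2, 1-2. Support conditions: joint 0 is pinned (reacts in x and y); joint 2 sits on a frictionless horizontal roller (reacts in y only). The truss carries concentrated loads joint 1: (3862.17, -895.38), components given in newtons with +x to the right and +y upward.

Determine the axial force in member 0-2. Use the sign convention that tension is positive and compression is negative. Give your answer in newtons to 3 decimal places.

N=3 nodes, M=3 members, R=3 reactions → 2N=6, M+R=6
member 0 (0-1): L=4.1625, (cx,cy)=(0.7279,0.6856)
member 1 (0-2): L=6.8000, (cx,cy)=(1.0000,0.0000)
member 2 (1-2): L=4.7284, (cx,cy)=(0.7973,-0.6036)
solve A·x = −loads:
  F[0-1] = +1640.1476 N (tension)
  F[0-2] = +2668.2542 N (tension)
  F[1-2] = -3346.6047 N (compression)
  Rx@0 = -3862.1700 N
  Ry@0 = -1124.5663 N
  Ry@2 = +2019.9463 N

2668.254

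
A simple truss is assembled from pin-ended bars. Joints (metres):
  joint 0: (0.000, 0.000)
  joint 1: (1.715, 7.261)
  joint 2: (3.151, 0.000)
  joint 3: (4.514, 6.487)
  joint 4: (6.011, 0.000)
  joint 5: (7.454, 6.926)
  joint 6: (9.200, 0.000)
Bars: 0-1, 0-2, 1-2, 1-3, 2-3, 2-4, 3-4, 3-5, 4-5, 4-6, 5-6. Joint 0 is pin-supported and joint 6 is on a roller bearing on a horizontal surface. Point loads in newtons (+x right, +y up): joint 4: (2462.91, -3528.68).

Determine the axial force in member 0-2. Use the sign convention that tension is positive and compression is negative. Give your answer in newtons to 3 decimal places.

2751.809

N=7 nodes, M=11 members, R=3 reactions → 2N=14, M+R=14
member 0 (0-1): L=7.4608, (cx,cy)=(0.2299,0.9732)
member 1 (0-2): L=3.1510, (cx,cy)=(1.0000,0.0000)
member 2 (1-2): L=7.4016, (cx,cy)=(0.1940,-0.9810)
member 3 (1-3): L=2.9040, (cx,cy)=(0.9638,-0.2665)
member 4 (2-3): L=6.6286, (cx,cy)=(0.2056,0.9786)
member 5 (2-4): L=2.8600, (cx,cy)=(1.0000,0.0000)
member 6 (3-4): L=6.6575, (cx,cy)=(0.2249,-0.9744)
member 7 (3-5): L=2.9726, (cx,cy)=(0.9890,0.1477)
member 8 (4-5): L=7.0747, (cx,cy)=(0.2040,0.9790)
member 9 (4-6): L=3.1890, (cx,cy)=(1.0000,0.0000)
member 10 (5-6): L=7.1427, (cx,cy)=(0.2444,-0.9697)
solve A·x = −loads:
  F[0-1] = -1256.8029 N (compression)
  F[0-2] = +2751.8094 N (tension)
  F[1-2] = +1405.1184 N (tension)
  F[1-3] = -582.5812 N (compression)
  F[2-3] = -1408.5184 N (compression)
  F[2-4] = +3314.0414 N (tension)
  F[3-4] = +1087.3937 N (tension)
  F[3-5] = -1107.7893 N (compression)
  F[4-5] = +2522.1537 N (tension)
  F[4-6] = +581.2098 N (tension)
  F[5-6] = -2377.6634 N (compression)
  Rx@0 = -2462.9100 N
  Ry@0 = +1223.1479 N
  Ry@6 = +2305.5321 N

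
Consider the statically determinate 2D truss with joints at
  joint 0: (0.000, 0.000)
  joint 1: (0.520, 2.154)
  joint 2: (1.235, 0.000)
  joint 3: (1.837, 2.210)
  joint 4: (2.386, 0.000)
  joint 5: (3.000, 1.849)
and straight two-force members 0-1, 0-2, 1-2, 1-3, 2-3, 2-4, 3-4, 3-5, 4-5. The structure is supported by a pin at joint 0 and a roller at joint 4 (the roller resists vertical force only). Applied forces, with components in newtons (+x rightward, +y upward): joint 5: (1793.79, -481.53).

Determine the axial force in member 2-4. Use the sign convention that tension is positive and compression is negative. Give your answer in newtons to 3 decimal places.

N=6 nodes, M=9 members, R=3 reactions → 2N=12, M+R=12
member 0 (0-1): L=2.2159, (cx,cy)=(0.2347,0.9721)
member 1 (0-2): L=1.2350, (cx,cy)=(1.0000,0.0000)
member 2 (1-2): L=2.2696, (cx,cy)=(0.3150,-0.9491)
member 3 (1-3): L=1.3182, (cx,cy)=(0.9991,0.0425)
member 4 (2-3): L=2.2905, (cx,cy)=(0.2628,0.9648)
member 5 (2-4): L=1.1510, (cx,cy)=(1.0000,0.0000)
member 6 (3-4): L=2.2772, (cx,cy)=(0.2411,-0.9705)
member 7 (3-5): L=1.2177, (cx,cy)=(0.9550,-0.2965)
member 8 (4-5): L=1.9483, (cx,cy)=(0.3151,0.9490)
solve A·x = −loads:
  F[0-1] = +1557.4812 N (tension)
  F[0-2] = +1428.2960 N (tension)
  F[1-2] = -1556.8695 N (compression)
  F[1-3] = +856.7403 N (tension)
  F[2-3] = +1531.4307 N (tension)
  F[2-4] = +535.3297 N (tension)
  F[3-4] = -2126.4796 N (compression)
  F[3-5] = +1854.4937 N (tension)
  F[4-5] = +71.9002 N (tension)
  Rx@0 = -1793.7900 N
  Ry@0 = -1513.9887 N
  Ry@4 = +1995.5187 N

535.330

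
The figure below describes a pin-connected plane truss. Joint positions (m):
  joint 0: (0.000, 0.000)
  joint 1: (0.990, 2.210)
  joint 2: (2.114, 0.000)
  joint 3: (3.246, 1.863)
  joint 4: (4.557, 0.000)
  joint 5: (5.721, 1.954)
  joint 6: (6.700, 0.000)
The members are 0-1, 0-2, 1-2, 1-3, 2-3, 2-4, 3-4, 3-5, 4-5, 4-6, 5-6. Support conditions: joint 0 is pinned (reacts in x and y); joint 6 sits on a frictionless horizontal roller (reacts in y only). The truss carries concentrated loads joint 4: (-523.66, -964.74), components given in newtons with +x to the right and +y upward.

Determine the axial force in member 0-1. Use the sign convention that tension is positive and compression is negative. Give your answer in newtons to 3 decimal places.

N=7 nodes, M=11 members, R=3 reactions → 2N=14, M+R=14
member 0 (0-1): L=2.4216, (cx,cy)=(0.4088,0.9126)
member 1 (0-2): L=2.1140, (cx,cy)=(1.0000,0.0000)
member 2 (1-2): L=2.4794, (cx,cy)=(0.4533,-0.8913)
member 3 (1-3): L=2.2825, (cx,cy)=(0.9884,-0.1520)
member 4 (2-3): L=2.1800, (cx,cy)=(0.5193,0.8546)
member 5 (2-4): L=2.4430, (cx,cy)=(1.0000,0.0000)
member 6 (3-4): L=2.2780, (cx,cy)=(0.5755,-0.8178)
member 7 (3-5): L=2.4767, (cx,cy)=(0.9993,0.0367)
member 8 (4-5): L=2.2744, (cx,cy)=(0.5118,0.8591)
member 9 (4-6): L=2.1430, (cx,cy)=(1.0000,0.0000)
member 10 (5-6): L=2.1855, (cx,cy)=(0.4479,-0.8941)
solve A·x = −loads:
  F[0-1] = -338.1191 N (compression)
  F[0-2] = -385.4306 N (compression)
  F[1-2] = +401.4472 N (tension)
  F[1-3] = -323.9847 N (compression)
  F[2-3] = -418.7034 N (compression)
  F[2-4] = +13.9822 N (tension)
  F[3-4] = +344.2392 N (tension)
  F[3-5] = -736.2467 N (compression)
  F[4-5] = +795.2563 N (tension)
  F[4-6] = +328.7552 N (tension)
  F[5-6] = -733.9178 N (compression)
  Rx@0 = +523.6600 N
  Ry@0 = +308.5728 N
  Ry@6 = +656.1672 N

-338.119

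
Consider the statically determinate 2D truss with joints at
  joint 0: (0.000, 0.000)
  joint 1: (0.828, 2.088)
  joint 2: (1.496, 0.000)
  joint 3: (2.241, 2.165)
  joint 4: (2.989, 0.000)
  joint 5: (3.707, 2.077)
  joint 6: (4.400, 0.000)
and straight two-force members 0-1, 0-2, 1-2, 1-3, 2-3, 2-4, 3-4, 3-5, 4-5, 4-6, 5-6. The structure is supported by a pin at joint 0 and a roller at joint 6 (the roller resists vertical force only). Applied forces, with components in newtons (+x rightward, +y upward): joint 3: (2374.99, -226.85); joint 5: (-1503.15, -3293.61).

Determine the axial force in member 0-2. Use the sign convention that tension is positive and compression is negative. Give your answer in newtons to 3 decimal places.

N=7 nodes, M=11 members, R=3 reactions → 2N=14, M+R=14
member 0 (0-1): L=2.2462, (cx,cy)=(0.3686,0.9296)
member 1 (0-2): L=1.4960, (cx,cy)=(1.0000,0.0000)
member 2 (1-2): L=2.1923, (cx,cy)=(0.3047,-0.9524)
member 3 (1-3): L=1.4151, (cx,cy)=(0.9985,0.0544)
member 4 (2-3): L=2.2896, (cx,cy)=(0.3254,0.9456)
member 5 (2-4): L=1.4930, (cx,cy)=(1.0000,0.0000)
member 6 (3-4): L=2.2906, (cx,cy)=(0.3266,-0.9452)
member 7 (3-5): L=1.4686, (cx,cy)=(0.9982,-0.0599)
member 8 (4-5): L=2.1976, (cx,cy)=(0.3267,0.9451)
member 9 (4-6): L=1.4110, (cx,cy)=(1.0000,0.0000)
member 10 (5-6): L=2.1896, (cx,cy)=(0.3165,-0.9486)
solve A·x = −loads:
  F[0-1] = -183.9618 N (compression)
  F[0-2] = +939.6531 N (tension)
  F[1-2] = +172.6551 N (tension)
  F[1-3] = -120.6014 N (compression)
  F[2-3] = -173.9083 N (compression)
  F[2-4] = +1048.8498 N (tension)
  F[3-4] = +105.1740 N (tension)
  F[3-5] = -2591.0005 N (compression)
  F[4-5] = -105.1803 N (compression)
  F[4-6] = +1117.5595 N (tension)
  F[5-6] = -3530.9738 N (compression)
  Rx@0 = -871.8400 N
  Ry@0 = +171.0068 N
  Ry@6 = +3349.4532 N

939.653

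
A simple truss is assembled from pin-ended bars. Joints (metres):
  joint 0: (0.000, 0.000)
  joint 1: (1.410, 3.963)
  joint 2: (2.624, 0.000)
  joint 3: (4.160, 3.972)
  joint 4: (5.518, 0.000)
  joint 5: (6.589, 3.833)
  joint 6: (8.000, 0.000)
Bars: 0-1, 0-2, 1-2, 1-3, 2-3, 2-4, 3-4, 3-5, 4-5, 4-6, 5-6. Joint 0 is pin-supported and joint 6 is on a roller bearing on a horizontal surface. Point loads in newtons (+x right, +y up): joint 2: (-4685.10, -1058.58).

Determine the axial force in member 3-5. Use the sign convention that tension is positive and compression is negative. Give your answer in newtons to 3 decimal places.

-221.657

N=7 nodes, M=11 members, R=3 reactions → 2N=14, M+R=14
member 0 (0-1): L=4.2064, (cx,cy)=(0.3352,0.9421)
member 1 (0-2): L=2.6240, (cx,cy)=(1.0000,0.0000)
member 2 (1-2): L=4.1448, (cx,cy)=(0.2929,-0.9561)
member 3 (1-3): L=2.7500, (cx,cy)=(1.0000,0.0033)
member 4 (2-3): L=4.2586, (cx,cy)=(0.3607,0.9327)
member 5 (2-4): L=2.8940, (cx,cy)=(1.0000,0.0000)
member 6 (3-4): L=4.1977, (cx,cy)=(0.3235,-0.9462)
member 7 (3-5): L=2.4330, (cx,cy)=(0.9984,-0.0571)
member 8 (4-5): L=3.9798, (cx,cy)=(0.2691,0.9631)
member 9 (4-6): L=2.4820, (cx,cy)=(1.0000,0.0000)
member 10 (5-6): L=4.0845, (cx,cy)=(0.3455,-0.9384)
solve A·x = −loads:
  F[0-1] = -755.0494 N (compression)
  F[0-2] = -4432.0024 N (compression)
  F[1-2] = +742.3842 N (tension)
  F[1-3] = -470.5436 N (compression)
  F[2-3] = +373.9228 N (tension)
  F[2-4] = +335.6754 N (tension)
  F[3-4] = -353.5633 N (compression)
  F[3-5] = -221.6568 N (compression)
  F[4-5] = +347.3649 N (tension)
  F[4-6] = +127.8161 N (tension)
  F[5-6] = -369.9928 N (compression)
  Rx@0 = +4685.1000 N
  Ry@0 = +711.3658 N
  Ry@6 = +347.2142 N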